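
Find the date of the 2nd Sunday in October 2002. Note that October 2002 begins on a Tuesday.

October 2002 begins on a Tuesday, so the first Sunday is October 6 (5 days later).
The 2nd Sunday is 1 weeks later: 6 + 7 = 13.

October 13, 2002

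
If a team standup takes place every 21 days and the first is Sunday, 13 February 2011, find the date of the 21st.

The 21st occurrence is 20 intervals after the first: 20 × 21 = 420 days after 13 February 2011.
February has 28 days — 15 days to the end of February leaves 405.
From end of February to end of 2011 is 306 days (99 left).
January has 31 days (68 left).
February has 29 days (39 left).
March has 31 days (8 left).
8 days into April → 8 April 2012.

8 April 2012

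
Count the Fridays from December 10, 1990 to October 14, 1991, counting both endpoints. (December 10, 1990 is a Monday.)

44

December 10, 1990 is a Monday; the first Friday on or after it is December 14, 1990 (4 days later).
From December 14, 1990 to October 14, 1991: 17 + 31 + 28 + 31 + 30 + 31 + 30 + 31 + 31 + 30 + 14 = 304 days (rest of December, January, February, March, April, May, June, July, August, September, October).
304 ÷ 7 = 43 full weeks with remainder 3, so 43 more Fridays after the first → 44.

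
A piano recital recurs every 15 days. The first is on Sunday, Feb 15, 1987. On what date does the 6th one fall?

May 1, 1987

The 6th occurrence is 5 intervals after the first: 5 × 15 = 75 days after Feb 15, 1987.
Feb has 28 days — 13 days to the end of Feb leaves 62.
Mar has 31 days (31 left).
Apr has 30 days (1 left).
1 day into May → May 1, 1987.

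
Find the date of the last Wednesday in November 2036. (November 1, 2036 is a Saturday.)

November 26, 2036

November 2036 begins on a Saturday, so the first Wednesday is November 5 (4 days later).
November 2036 has 30 days. Adding weeks: 5, 12, 19, 26 — the last one ≤ 30 is the 26th.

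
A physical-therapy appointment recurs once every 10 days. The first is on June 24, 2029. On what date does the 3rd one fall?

July 14, 2029

The 3rd occurrence is 2 intervals after the first: 2 × 10 = 20 days after June 24, 2029.
June has 30 days — 6 days to the end of June leaves 14.
14 days into July → July 14, 2029.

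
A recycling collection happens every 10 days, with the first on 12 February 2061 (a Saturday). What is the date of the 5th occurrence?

24 March 2061

The 5th occurrence is 4 intervals after the first: 4 × 10 = 40 days after 12 February 2061.
February has 28 days — 16 days to the end of February leaves 24.
24 days into March → 24 March 2061.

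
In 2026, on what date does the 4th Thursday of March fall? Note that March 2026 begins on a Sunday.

March 2026 begins on a Sunday, so the first Thursday is March 5 (4 days later).
The 4th Thursday is 3 weeks later: 5 + 21 = 26.

March 26, 2026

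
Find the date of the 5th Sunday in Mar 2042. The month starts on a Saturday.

Mar 2042 begins on a Saturday, so the first Sunday is Mar 2 (1 day later).
The 5th Sunday is 4 weeks later: 2 + 28 = 30.

Mar 30, 2042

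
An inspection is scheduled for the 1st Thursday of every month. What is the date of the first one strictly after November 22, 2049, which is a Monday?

November 2049 starts on a Monday, so its 1st Thursday is November 4, 2049 (3 days in).
That is not after November 22, 2049, so look at December 2049.
December 2049 starts on a Wednesday, so its 1st Thursday is December 2, 2049 (1 day in).

December 2, 2049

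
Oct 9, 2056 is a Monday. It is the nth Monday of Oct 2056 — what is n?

2nd

Day 9 falls in week ⌈9/7⌉ of the month.
Days 1–7 hold the 1st Monday, 8–14 the 2nd, 15–21 the 3rd, 22–28 the 4th, 29–31 the 5th.
9 is in the range for the 2nd.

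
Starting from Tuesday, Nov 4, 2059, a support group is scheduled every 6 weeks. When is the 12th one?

Feb 8, 2061

The 12th occurrence is 11 intervals after the first: 11 × 42 = 462 days after Nov 4, 2059.
Nov has 30 days — 26 days to the end of Nov leaves 436.
From end of Nov to end of 2059 is 31 days (405 left).
2060 has 366 days (39 left).
Jan has 31 days (8 left).
8 days into Feb → Feb 8, 2061.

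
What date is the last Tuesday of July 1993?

The first Tuesday of July 1993 is July 6.
July 1993 has 31 days. Adding weeks: 6, 13, 20, 27 — the last one ≤ 31 is the 27th.

27 July 1993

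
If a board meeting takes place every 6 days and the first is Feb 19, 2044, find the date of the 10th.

Apr 13, 2044

The 10th occurrence is 9 intervals after the first: 9 × 6 = 54 days after Feb 19, 2044.
Feb has 29 days — 10 days to the end of Feb leaves 44.
Mar has 31 days (13 left).
13 days into Apr → Apr 13, 2044.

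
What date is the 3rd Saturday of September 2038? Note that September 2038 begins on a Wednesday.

September 18, 2038

September 2038 begins on a Wednesday, so the first Saturday is September 4 (3 days later).
The 3rd Saturday is 2 weeks later: 4 + 14 = 18.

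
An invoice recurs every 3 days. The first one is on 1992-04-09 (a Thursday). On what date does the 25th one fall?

The 25th occurrence is 24 intervals after the first: 24 × 3 = 72 days after 1992-04-09.
April has 30 days — 21 days to the end of April leaves 51.
May has 31 days (20 left).
20 days into June → 1992-06-20.

1992-06-20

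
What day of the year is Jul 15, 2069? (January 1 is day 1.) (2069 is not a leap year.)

Days in months before Jul: 31 + 28 + 31 + 30 + 31 + 30 = 181.
Plus 15 days into Jul → day 196.

196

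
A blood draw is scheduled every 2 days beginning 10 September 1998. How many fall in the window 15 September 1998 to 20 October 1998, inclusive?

Occurrences land 2·i days after 10 September 1998 for i = 0, 1, 2, …
15 September 1998 is 5 days after the start; 5 ÷ 2 = 2 remainder 1; since the remainder is 1, round up to i = 3. First occurrence in the window: #4 on 16 September 1998 (3×2 = 6 days in).
20 October 1998 is 40 days after the start; 40 ÷ 2 = 20 remainder 0. Last occurrence in the window: #21 on 20 October 1998.
Occurrences #4 through #21: 18 in total.

18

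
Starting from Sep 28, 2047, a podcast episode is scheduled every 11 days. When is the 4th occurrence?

The 4th occurrence is 3 intervals after the first: 3 × 11 = 33 days after Sep 28, 2047.
Sep has 30 days — 2 days to the end of Sep leaves 31.
31 days into Oct → Oct 31, 2047.

Oct 31, 2047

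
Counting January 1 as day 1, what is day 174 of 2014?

Jan has 31 days (174 − 31 = 143 remain).
Feb has 28 days (143 − 28 = 115 remain).
Mar has 31 days (115 − 31 = 84 remain).
Apr has 30 days (84 − 30 = 54 remain).
May has 31 days (54 − 31 = 23 remain).
23 into Jun → Jun 23.

Jun 23, 2014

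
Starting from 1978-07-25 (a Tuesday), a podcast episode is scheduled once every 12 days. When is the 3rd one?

1978-08-18

The 3rd occurrence is 2 intervals after the first: 2 × 12 = 24 days after 1978-07-25.
July has 31 days — 6 days to the end of July leaves 18.
18 days into August → 1978-08-18.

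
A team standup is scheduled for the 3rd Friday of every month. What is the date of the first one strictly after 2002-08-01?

2002-08-16

August 2002 starts on a Thursday; its first Friday is the 2nd, so the 3rd Friday is the 16th — 2002-08-16.
2002-08-16 is after 2002-08-01, so that is the next one.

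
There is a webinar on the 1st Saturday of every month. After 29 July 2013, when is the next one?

July 2013 starts on a Monday, so its 1st Saturday is 6 July 2013 (5 days in).
That is not after 29 July 2013, so look at August 2013.
August 2013 starts on a Thursday, so its 1st Saturday is 3 August 2013 (2 days in).

3 August 2013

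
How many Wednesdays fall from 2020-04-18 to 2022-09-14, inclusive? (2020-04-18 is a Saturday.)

2020-04-18 is a Saturday; the first Wednesday on or after it is 2020-04-22 (4 days later).
From 2020-04-22 to 2022-09-14: 253 + 365 + 257 = 875 days (rest of 2020, 2021, to 2022-09-14 in 2022).
875 ÷ 7 = 125 full weeks with remainder 0, so 125 more Wednesdays after the first → 126.

126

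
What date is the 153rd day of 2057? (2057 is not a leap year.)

June 2, 2057

January has 31 days (153 − 31 = 122 remain).
February has 28 days (122 − 28 = 94 remain).
March has 31 days (94 − 31 = 63 remain).
April has 30 days (63 − 30 = 33 remain).
May has 31 days (33 − 31 = 2 remain).
2 into June → June 2.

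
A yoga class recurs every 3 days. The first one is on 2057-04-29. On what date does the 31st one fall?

The 31st occurrence is 30 intervals after the first: 30 × 3 = 90 days after 2057-04-29.
April has 30 days — 1 day to the end of April leaves 89.
May has 31 days (58 left).
June has 30 days (28 left).
28 days into July → 2057-07-28.

2057-07-28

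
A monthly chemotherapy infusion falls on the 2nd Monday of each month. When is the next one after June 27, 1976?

June 1976 starts on a Tuesday; its first Monday is the 7th, so the 2nd Monday is the 14th — June 14, 1976.
That is not after June 27, 1976, so look at July 1976.
July 1976 starts on a Thursday; its first Monday is the 5th, so the 2nd Monday is the 12th — July 12, 1976.

July 12, 1976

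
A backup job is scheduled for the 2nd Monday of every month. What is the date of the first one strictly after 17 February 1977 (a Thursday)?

14 March 1977

February 1977 starts on a Tuesday; its first Monday is the 7th, so the 2nd Monday is the 14th — 14 February 1977.
That is not after 17 February 1977, so look at March 1977.
March 1977 starts on a Tuesday; its first Monday is the 7th, so the 2nd Monday is the 14th — 14 March 1977.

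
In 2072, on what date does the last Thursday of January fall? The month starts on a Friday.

2072-01-28

January 2072 begins on a Friday, so the first Thursday is January 7 (6 days later).
January 2072 has 31 days. Adding weeks: 7, 14, 21, 28 — the last one ≤ 31 is the 28th.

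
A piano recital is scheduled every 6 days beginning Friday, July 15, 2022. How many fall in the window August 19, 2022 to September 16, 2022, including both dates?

Occurrences land 6·i days after July 15, 2022 for i = 0, 1, 2, …
August 19, 2022 is 35 days after the start; 35 ÷ 6 = 5 remainder 5; since the remainder is 5, round up to i = 6. First occurrence in the window: #7 on August 20, 2022 (6×6 = 36 days in).
September 16, 2022 is 63 days after the start; 63 ÷ 6 = 10 remainder 3. Last occurrence in the window: #11 on September 13, 2022.
Occurrences #7 through #11: 5 in total.

5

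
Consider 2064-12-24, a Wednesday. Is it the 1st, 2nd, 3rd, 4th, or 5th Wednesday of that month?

4th

Day 24 falls in week ⌈24/7⌉ of the month.
Days 1–7 hold the 1st Wednesday, 8–14 the 2nd, 15–21 the 3rd, 22–28 the 4th, 29–31 the 5th.
24 is in the range for the 4th.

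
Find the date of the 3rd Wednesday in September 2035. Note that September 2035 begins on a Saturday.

19 September 2035

September 2035 begins on a Saturday, so the first Wednesday is September 5 (4 days later).
The 3rd Wednesday is 2 weeks later: 5 + 14 = 19.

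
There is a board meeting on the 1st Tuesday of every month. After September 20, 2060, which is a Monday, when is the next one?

October 5, 2060

September 2060 starts on a Wednesday, so its 1st Tuesday is September 7, 2060 (6 days in).
That is not after September 20, 2060, so look at October 2060.
October 2060 starts on a Friday, so its 1st Tuesday is October 5, 2060 (4 days in).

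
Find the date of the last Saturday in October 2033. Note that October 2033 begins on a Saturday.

October 2033 begins on a Saturday, so the first Saturday is October 1.
October 2033 has 31 days. Adding weeks: 1, 8, 15, 22, 29 — the last one ≤ 31 is the 29th.

October 29, 2033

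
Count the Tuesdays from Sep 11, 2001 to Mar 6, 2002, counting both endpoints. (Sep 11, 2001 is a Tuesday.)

Sep 11, 2001 is a Tuesday; the first Tuesday on or after it is Sep 11, 2001.
From Sep 11, 2001 to Mar 6, 2002: 19 + 31 + 30 + 31 + 31 + 28 + 6 = 176 days (rest of Sep, Oct, Nov, Dec, Jan, Feb, Mar).
176 ÷ 7 = 25 full weeks with remainder 1, so 25 more Tuesdays after the first → 26.

26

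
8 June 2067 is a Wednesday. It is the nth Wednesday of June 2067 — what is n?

Day 8 falls in week ⌈8/7⌉ of the month.
Days 1–7 hold the 1st Wednesday, 8–14 the 2nd, 15–21 the 3rd, 22–28 the 4th, 29–31 the 5th.
8 is in the range for the 2nd.

2nd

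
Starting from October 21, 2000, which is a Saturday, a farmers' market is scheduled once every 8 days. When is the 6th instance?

November 30, 2000

The 6th occurrence is 5 intervals after the first: 5 × 8 = 40 days after October 21, 2000.
October has 31 days — 10 days to the end of October leaves 30.
30 days into November → November 30, 2000.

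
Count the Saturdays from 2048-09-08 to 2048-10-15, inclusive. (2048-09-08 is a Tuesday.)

5

2048-09-08 is a Tuesday; the first Saturday on or after it is 2048-09-12 (4 days later).
From 2048-09-12 to 2048-10-15: 18 + 15 = 33 days (rest of September, October).
33 ÷ 7 = 4 full weeks with remainder 5, so 4 more Saturdays after the first → 5.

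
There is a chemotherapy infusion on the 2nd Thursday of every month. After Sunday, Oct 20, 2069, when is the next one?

Nov 14, 2069

Oct 2069 starts on a Tuesday; its first Thursday is the 3rd, so the 2nd Thursday is the 10th — Oct 10, 2069.
That is not after Oct 20, 2069, so look at Nov 2069.
Nov 2069 starts on a Friday; its first Thursday is the 7th, so the 2nd Thursday is the 14th — Nov 14, 2069.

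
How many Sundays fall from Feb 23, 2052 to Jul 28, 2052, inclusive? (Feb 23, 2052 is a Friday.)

Feb 23, 2052 is a Friday; the first Sunday on or after it is Feb 25, 2052 (2 days later).
From Feb 25, 2052 to Jul 28, 2052: 4 + 31 + 30 + 31 + 30 + 28 = 154 days (rest of Feb, Mar, Apr, May, Jun, Jul).
154 ÷ 7 = 22 full weeks with remainder 0, so 22 more Sundays after the first → 23.

23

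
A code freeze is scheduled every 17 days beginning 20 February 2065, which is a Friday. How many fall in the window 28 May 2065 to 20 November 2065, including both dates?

11

Occurrences land 17·i days after 20 February 2065 for i = 0, 1, 2, …
28 May 2065 is 97 days after the start; 97 ÷ 17 = 5 remainder 12; since the remainder is 12, round up to i = 6. First occurrence in the window: #7 on 2 June 2065 (6×17 = 102 days in).
20 November 2065 is 273 days after the start; 273 ÷ 17 = 16 remainder 1. Last occurrence in the window: #17 on 19 November 2065.
Occurrences #7 through #17: 11 in total.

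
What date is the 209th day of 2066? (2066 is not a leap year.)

Jul 28, 2066

Jan has 31 days (209 − 31 = 178 remain).
Feb has 28 days (178 − 28 = 150 remain).
Mar has 31 days (150 − 31 = 119 remain).
Apr has 30 days (119 − 30 = 89 remain).
May has 31 days (89 − 31 = 58 remain).
Jun has 30 days (58 − 30 = 28 remain).
28 into Jul → Jul 28.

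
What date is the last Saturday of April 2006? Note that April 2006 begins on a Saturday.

April 29, 2006

April 2006 begins on a Saturday, so the first Saturday is April 1.
April 2006 has 30 days. Adding weeks: 1, 8, 15, 22, 29 — the last one ≤ 30 is the 29th.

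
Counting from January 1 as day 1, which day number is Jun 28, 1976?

180

Days in months before Jun: 31 + 29 + 31 + 30 + 31 = 152.
Plus 28 days into Jun → day 180.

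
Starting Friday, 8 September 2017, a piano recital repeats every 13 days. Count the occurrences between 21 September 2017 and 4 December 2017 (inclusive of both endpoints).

Occurrences land 13·i days after 8 September 2017 for i = 0, 1, 2, …
21 September 2017 is 13 days after the start; 13 ÷ 13 = 1 remainder 0. First occurrence in the window: #2 on 21 September 2017 (1×13 = 13 days in).
4 December 2017 is 87 days after the start; 87 ÷ 13 = 6 remainder 9. Last occurrence in the window: #7 on 25 November 2017.
Occurrences #2 through #7: 6 in total.

6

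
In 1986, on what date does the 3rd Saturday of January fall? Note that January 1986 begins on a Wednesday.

January 18, 1986

January 1986 begins on a Wednesday, so the first Saturday is January 4 (3 days later).
The 3rd Saturday is 2 weeks later: 4 + 14 = 18.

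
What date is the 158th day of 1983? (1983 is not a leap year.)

Jun 7, 1983

Jan has 31 days (158 − 31 = 127 remain).
Feb has 28 days (127 − 28 = 99 remain).
Mar has 31 days (99 − 31 = 68 remain).
Apr has 30 days (68 − 30 = 38 remain).
May has 31 days (38 − 31 = 7 remain).
7 into Jun → Jun 7.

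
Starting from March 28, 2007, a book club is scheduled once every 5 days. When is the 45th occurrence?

The 45th occurrence is 44 intervals after the first: 44 × 5 = 220 days after March 28, 2007.
March has 31 days — 3 days to the end of March leaves 217.
April has 30 days (187 left).
May has 31 days (156 left).
June has 30 days (126 left).
July has 31 days (95 left).
August has 31 days (64 left).
September has 30 days (34 left).
October has 31 days (3 left).
3 days into November → November 3, 2007.

November 3, 2007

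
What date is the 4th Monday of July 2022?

The first Monday of July 2022 is July 4.
The 4th Monday is 3 weeks later: 4 + 21 = 25.

July 25, 2022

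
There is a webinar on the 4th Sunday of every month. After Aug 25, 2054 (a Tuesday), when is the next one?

Sep 27, 2054

Aug 2054 starts on a Saturday; its first Sunday is the 2nd, so the 4th Sunday is the 23rd — Aug 23, 2054.
That is not after Aug 25, 2054, so look at Sep 2054.
Sep 2054 starts on a Tuesday; its first Sunday is the 6th, so the 4th Sunday is the 27th — Sep 27, 2054.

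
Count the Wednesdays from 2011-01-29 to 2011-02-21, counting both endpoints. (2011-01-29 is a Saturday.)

2011-01-29 is a Saturday; the first Wednesday on or after it is 2011-02-02 (4 days later).
From 2011-02-02 to 2011-02-21 is 21 − 2 = 19 days.
19 ÷ 7 = 2 full weeks with remainder 5, so 2 more Wednesdays after the first → 3.

3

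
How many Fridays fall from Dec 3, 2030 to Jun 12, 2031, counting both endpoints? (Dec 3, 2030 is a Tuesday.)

Dec 3, 2030 is a Tuesday; the first Friday on or after it is Dec 6, 2030 (3 days later).
From Dec 6, 2030 to Jun 12, 2031: 25 + 31 + 28 + 31 + 30 + 31 + 12 = 188 days (rest of Dec, Jan, Feb, Mar, Apr, May, Jun).
188 ÷ 7 = 26 full weeks with remainder 6, so 26 more Fridays after the first → 27.

27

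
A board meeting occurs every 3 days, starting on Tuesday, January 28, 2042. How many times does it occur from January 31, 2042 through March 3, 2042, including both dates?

Occurrences land 3·i days after January 28, 2042 for i = 0, 1, 2, …
January 31, 2042 is 3 days after the start; 3 ÷ 3 = 1 remainder 0. First occurrence in the window: #2 on January 31, 2042 (1×3 = 3 days in).
March 3, 2042 is 34 days after the start; 34 ÷ 3 = 11 remainder 1. Last occurrence in the window: #12 on March 2, 2042.
Occurrences #2 through #12: 11 in total.

11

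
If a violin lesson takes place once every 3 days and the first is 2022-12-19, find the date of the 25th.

The 25th occurrence is 24 intervals after the first: 24 × 3 = 72 days after 2022-12-19.
December has 31 days — 12 days to the end of December leaves 60.
January has 31 days (29 left).
February has 28 days (1 left).
1 day into March → 2023-03-01.

2023-03-01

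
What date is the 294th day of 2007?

Jan has 31 days (294 − 31 = 263 remain).
Feb has 28 days (263 − 28 = 235 remain).
Mar has 31 days (235 − 31 = 204 remain).
Apr has 30 days (204 − 30 = 174 remain).
May has 31 days (174 − 31 = 143 remain).
Jun has 30 days (143 − 30 = 113 remain).
Jul has 31 days (113 − 31 = 82 remain).
Aug has 31 days (82 − 31 = 51 remain).
Sep has 30 days (51 − 30 = 21 remain).
21 into Oct → Oct 21.

Oct 21, 2007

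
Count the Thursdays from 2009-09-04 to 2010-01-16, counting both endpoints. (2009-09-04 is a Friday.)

19

2009-09-04 is a Friday; the first Thursday on or after it is 2009-09-10 (6 days later).
From 2009-09-10 to 2010-01-16: 20 + 31 + 30 + 31 + 16 = 128 days (rest of September, October, November, December, January).
128 ÷ 7 = 18 full weeks with remainder 2, so 18 more Thursdays after the first → 19.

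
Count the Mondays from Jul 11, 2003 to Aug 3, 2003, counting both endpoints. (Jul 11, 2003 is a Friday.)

Jul 11, 2003 is a Friday; the first Monday on or after it is Jul 14, 2003 (3 days later).
From Jul 14, 2003 to Aug 3, 2003: 17 + 3 = 20 days (rest of Jul, Aug).
20 ÷ 7 = 2 full weeks with remainder 6, so 2 more Mondays after the first → 3.

3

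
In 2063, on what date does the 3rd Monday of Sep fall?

The first Monday of Sep 2063 is Sep 3.
The 3rd Monday is 2 weeks later: 3 + 14 = 17.

Sep 17, 2063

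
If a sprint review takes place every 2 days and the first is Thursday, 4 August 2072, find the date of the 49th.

8 November 2072

The 49th occurrence is 48 intervals after the first: 48 × 2 = 96 days after 4 August 2072.
August has 31 days — 27 days to the end of August leaves 69.
September has 30 days (39 left).
October has 31 days (8 left).
8 days into November → 8 November 2072.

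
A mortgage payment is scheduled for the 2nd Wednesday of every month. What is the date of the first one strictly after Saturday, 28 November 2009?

November 2009 starts on a Sunday; its first Wednesday is the 4th, so the 2nd Wednesday is the 11th — 11 November 2009.
That is not after 28 November 2009, so look at December 2009.
December 2009 starts on a Tuesday; its first Wednesday is the 2nd, so the 2nd Wednesday is the 9th — 9 December 2009.

9 December 2009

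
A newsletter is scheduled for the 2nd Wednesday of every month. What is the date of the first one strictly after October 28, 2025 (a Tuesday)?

October 2025 starts on a Wednesday; its first Wednesday is the 1st, so the 2nd Wednesday is the 8th — October 8, 2025.
That is not after October 28, 2025, so look at November 2025.
November 2025 starts on a Saturday; its first Wednesday is the 5th, so the 2nd Wednesday is the 12th — November 12, 2025.

November 12, 2025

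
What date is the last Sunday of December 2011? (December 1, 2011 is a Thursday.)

2011-12-25

December 2011 begins on a Thursday, so the first Sunday is December 4 (3 days later).
December 2011 has 31 days. Adding weeks: 4, 11, 18, 25 — the last one ≤ 31 is the 25th.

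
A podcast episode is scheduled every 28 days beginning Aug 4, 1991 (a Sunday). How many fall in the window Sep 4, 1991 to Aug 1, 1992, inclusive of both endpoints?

Occurrences land 28·i days after Aug 4, 1991 for i = 0, 1, 2, …
Sep 4, 1991 is 31 days after the start; 31 ÷ 28 = 1 remainder 3; since the remainder is 3, round up to i = 2. First occurrence in the window: #3 on Sep 29, 1991 (2×28 = 56 days in).
Aug 1, 1992 is 363 days after the start; 363 ÷ 28 = 12 remainder 27. Last occurrence in the window: #13 on Jul 5, 1992.
Occurrences #3 through #13: 11 in total.

11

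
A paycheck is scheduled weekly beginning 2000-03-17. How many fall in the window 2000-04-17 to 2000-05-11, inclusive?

3

Occurrences land 7·i days after 2000-03-17 for i = 0, 1, 2, …
2000-04-17 is 31 days after the start; 31 ÷ 7 = 4 remainder 3; since the remainder is 3, round up to i = 5. First occurrence in the window: #6 on 2000-04-21 (5×7 = 35 days in).
2000-05-11 is 55 days after the start; 55 ÷ 7 = 7 remainder 6. Last occurrence in the window: #8 on 2000-05-05.
Occurrences #6 through #8: 3 in total.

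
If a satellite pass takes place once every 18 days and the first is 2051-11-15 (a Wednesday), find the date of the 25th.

2053-01-20

The 25th occurrence is 24 intervals after the first: 24 × 18 = 432 days after 2051-11-15.
November has 30 days — 15 days to the end of November leaves 417.
From end of November to end of 2051 is 31 days (386 left).
2052 has 366 days (20 left).
20 days into January → 2053-01-20.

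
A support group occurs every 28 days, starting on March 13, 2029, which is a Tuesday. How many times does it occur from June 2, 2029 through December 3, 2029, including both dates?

Occurrences land 28·i days after March 13, 2029 for i = 0, 1, 2, …
June 2, 2029 is 81 days after the start; 81 ÷ 28 = 2 remainder 25; since the remainder is 25, round up to i = 3. First occurrence in the window: #4 on June 5, 2029 (3×28 = 84 days in).
December 3, 2029 is 265 days after the start; 265 ÷ 28 = 9 remainder 13. Last occurrence in the window: #10 on November 20, 2029.
Occurrences #4 through #10: 7 in total.

7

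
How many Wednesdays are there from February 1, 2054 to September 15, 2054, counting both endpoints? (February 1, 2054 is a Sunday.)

32

February 1, 2054 is a Sunday; the first Wednesday on or after it is February 4, 2054 (3 days later).
From February 4, 2054 to September 15, 2054: 24 + 31 + 30 + 31 + 30 + 31 + 31 + 15 = 223 days (rest of February, March, April, May, June, July, August, September).
223 ÷ 7 = 31 full weeks with remainder 6, so 31 more Wednesdays after the first → 32.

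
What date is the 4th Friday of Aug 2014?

Aug 2014 begins on a Friday, so the first Friday is Aug 1.
The 4th Friday is 3 weeks later: 1 + 21 = 22.

Aug 22, 2014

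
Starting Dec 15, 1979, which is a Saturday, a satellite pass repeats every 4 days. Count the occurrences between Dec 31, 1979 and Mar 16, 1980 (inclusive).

Occurrences land 4·i days after Dec 15, 1979 for i = 0, 1, 2, …
Dec 31, 1979 is 16 days after the start; 16 ÷ 4 = 4 remainder 0. First occurrence in the window: #5 on Dec 31, 1979 (4×4 = 16 days in).
Mar 16, 1980 is 92 days after the start; 92 ÷ 4 = 23 remainder 0. Last occurrence in the window: #24 on Mar 16, 1980.
Occurrences #5 through #24: 20 in total.

20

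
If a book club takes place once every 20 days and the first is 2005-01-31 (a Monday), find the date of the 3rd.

2005-03-12

The 3rd occurrence is 2 intervals after the first: 2 × 20 = 40 days after 2005-01-31.
January has 31 days — 0 days to the end of January leaves 40.
February has 28 days (12 left).
12 days into March → 2005-03-12.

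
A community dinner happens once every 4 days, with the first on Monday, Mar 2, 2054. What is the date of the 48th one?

Sep 6, 2054

The 48th occurrence is 47 intervals after the first: 47 × 4 = 188 days after Mar 2, 2054.
Mar has 31 days — 29 days to the end of Mar leaves 159.
Apr has 30 days (129 left).
May has 31 days (98 left).
Jun has 30 days (68 left).
Jul has 31 days (37 left).
Aug has 31 days (6 left).
6 days into Sep → Sep 6, 2054.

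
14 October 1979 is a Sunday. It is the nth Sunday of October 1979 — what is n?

2nd

Day 14 falls in week ⌈14/7⌉ of the month.
Days 1–7 hold the 1st Sunday, 8–14 the 2nd, 15–21 the 3rd, 22–28 the 4th, 29–31 the 5th.
14 is in the range for the 2nd.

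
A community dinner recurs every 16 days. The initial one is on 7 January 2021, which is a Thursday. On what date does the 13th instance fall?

The 13th occurrence is 12 intervals after the first: 12 × 16 = 192 days after 7 January 2021.
January has 31 days — 24 days to the end of January leaves 168.
February has 28 days (140 left).
March has 31 days (109 left).
April has 30 days (79 left).
May has 31 days (48 left).
June has 30 days (18 left).
18 days into July → 18 July 2021.

18 July 2021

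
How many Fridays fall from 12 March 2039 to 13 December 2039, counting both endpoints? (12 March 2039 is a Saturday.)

12 March 2039 is a Saturday; the first Friday on or after it is 18 March 2039 (6 days later).
From 18 March 2039 to 13 December 2039: 13 + 30 + 31 + 30 + 31 + 31 + 30 + 31 + 30 + 13 = 270 days (rest of March, April, May, June, July, August, September, October, November, December).
270 ÷ 7 = 38 full weeks with remainder 4, so 38 more Fridays after the first → 39.

39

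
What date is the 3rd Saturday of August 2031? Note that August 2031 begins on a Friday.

August 2031 begins on a Friday, so the first Saturday is August 2 (1 day later).
The 3rd Saturday is 2 weeks later: 2 + 14 = 16.

2031-08-16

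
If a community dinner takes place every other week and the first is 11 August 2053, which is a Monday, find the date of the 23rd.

15 June 2054

The 23rd occurrence is 22 intervals after the first: 22 × 14 = 308 days after 11 August 2053.
August has 31 days — 20 days to the end of August leaves 288.
September has 30 days (258 left).
October has 31 days (227 left).
November has 30 days (197 left).
December has 31 days (166 left).
January has 31 days (135 left).
February has 28 days (107 left).
March has 31 days (76 left).
April has 30 days (46 left).
May has 31 days (15 left).
15 days into June → 15 June 2054.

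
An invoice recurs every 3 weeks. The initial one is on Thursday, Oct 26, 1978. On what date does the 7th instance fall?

Mar 1, 1979

The 7th occurrence is 6 intervals after the first: 6 × 21 = 126 days after Oct 26, 1978.
Oct has 31 days — 5 days to the end of Oct leaves 121.
Nov has 30 days (91 left).
Dec has 31 days (60 left).
Jan has 31 days (29 left).
Feb has 28 days (1 left).
1 day into Mar → Mar 1, 1979.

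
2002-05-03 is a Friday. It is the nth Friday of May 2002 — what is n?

1st

Day 3 falls in week ⌈3/7⌉ of the month.
Days 1–7 hold the 1st Friday, 8–14 the 2nd, 15–21 the 3rd, 22–28 the 4th, 29–31 the 5th.
3 is in the range for the 1st.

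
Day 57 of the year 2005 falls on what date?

February 26, 2005

January has 31 days (57 − 31 = 26 remain).
26 into February → February 26.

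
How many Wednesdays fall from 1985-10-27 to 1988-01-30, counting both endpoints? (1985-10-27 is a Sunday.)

1985-10-27 is a Sunday; the first Wednesday on or after it is 1985-10-30 (3 days later).
From 1985-10-30 to 1988-01-30: 62 + 365 + 365 + 30 = 822 days (rest of 1985, 1986, 1987, to 1988-01-30 in 1988).
822 ÷ 7 = 117 full weeks with remainder 3, so 117 more Wednesdays after the first → 118.

118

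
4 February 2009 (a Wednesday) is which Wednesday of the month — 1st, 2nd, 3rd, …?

Day 4 falls in week ⌈4/7⌉ of the month.
Days 1–7 hold the 1st Wednesday, 8–14 the 2nd, 15–21 the 3rd, 22–28 the 4th, 29–31 the 5th.
4 is in the range for the 1st.

1st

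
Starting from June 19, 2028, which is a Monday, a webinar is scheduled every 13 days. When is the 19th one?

The 19th occurrence is 18 intervals after the first: 18 × 13 = 234 days after June 19, 2028.
June has 30 days — 11 days to the end of June leaves 223.
July has 31 days (192 left).
August has 31 days (161 left).
September has 30 days (131 left).
October has 31 days (100 left).
November has 30 days (70 left).
December has 31 days (39 left).
January has 31 days (8 left).
8 days into February → February 8, 2029.

February 8, 2029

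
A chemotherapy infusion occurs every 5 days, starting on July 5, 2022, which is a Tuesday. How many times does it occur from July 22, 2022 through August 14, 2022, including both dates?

5

Occurrences land 5·i days after July 5, 2022 for i = 0, 1, 2, …
July 22, 2022 is 17 days after the start; 17 ÷ 5 = 3 remainder 2; since the remainder is 2, round up to i = 4. First occurrence in the window: #5 on July 25, 2022 (4×5 = 20 days in).
August 14, 2022 is 40 days after the start; 40 ÷ 5 = 8 remainder 0. Last occurrence in the window: #9 on August 14, 2022.
Occurrences #5 through #9: 5 in total.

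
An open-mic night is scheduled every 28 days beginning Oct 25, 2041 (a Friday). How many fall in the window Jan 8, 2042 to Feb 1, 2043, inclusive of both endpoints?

Occurrences land 28·i days after Oct 25, 2041 for i = 0, 1, 2, …
Jan 8, 2042 is 75 days after the start; 75 ÷ 28 = 2 remainder 19; since the remainder is 19, round up to i = 3. First occurrence in the window: #4 on Jan 17, 2042 (3×28 = 84 days in).
Feb 1, 2043 is 464 days after the start; 464 ÷ 28 = 16 remainder 16. Last occurrence in the window: #17 on Jan 16, 2043.
Occurrences #4 through #17: 14 in total.

14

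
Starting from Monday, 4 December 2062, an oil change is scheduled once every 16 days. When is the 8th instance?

26 March 2063

The 8th occurrence is 7 intervals after the first: 7 × 16 = 112 days after 4 December 2062.
December has 31 days — 27 days to the end of December leaves 85.
January has 31 days (54 left).
February has 28 days (26 left).
26 days into March → 26 March 2063.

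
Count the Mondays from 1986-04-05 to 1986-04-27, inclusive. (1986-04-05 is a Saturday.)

3

1986-04-05 is a Saturday; the first Monday on or after it is 1986-04-07 (2 days later).
From 1986-04-07 to 1986-04-27 is 27 − 7 = 20 days.
20 ÷ 7 = 2 full weeks with remainder 6, so 2 more Mondays after the first → 3.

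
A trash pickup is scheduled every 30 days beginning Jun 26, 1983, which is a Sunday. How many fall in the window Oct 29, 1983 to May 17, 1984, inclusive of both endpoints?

6

Occurrences land 30·i days after Jun 26, 1983 for i = 0, 1, 2, …
Oct 29, 1983 is 125 days after the start; 125 ÷ 30 = 4 remainder 5; since the remainder is 5, round up to i = 5. First occurrence in the window: #6 on Nov 23, 1983 (5×30 = 150 days in).
May 17, 1984 is 326 days after the start; 326 ÷ 30 = 10 remainder 26. Last occurrence in the window: #11 on Apr 21, 1984.
Occurrences #6 through #11: 6 in total.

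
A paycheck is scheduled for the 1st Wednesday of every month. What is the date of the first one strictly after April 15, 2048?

May 6, 2048

April 2048 starts on a Wednesday, so its 1st Wednesday is April 1, 2048.
That is not after April 15, 2048, so look at May 2048.
May 2048 starts on a Friday, so its 1st Wednesday is May 6, 2048 (5 days in).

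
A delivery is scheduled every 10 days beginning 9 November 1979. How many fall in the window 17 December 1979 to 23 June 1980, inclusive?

19

Occurrences land 10·i days after 9 November 1979 for i = 0, 1, 2, …
17 December 1979 is 38 days after the start; 38 ÷ 10 = 3 remainder 8; since the remainder is 8, round up to i = 4. First occurrence in the window: #5 on 19 December 1979 (4×10 = 40 days in).
23 June 1980 is 227 days after the start; 227 ÷ 10 = 22 remainder 7. Last occurrence in the window: #23 on 16 June 1980.
Occurrences #5 through #23: 19 in total.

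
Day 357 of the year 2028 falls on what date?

Dec 22, 2028

Jan has 31 days (357 − 31 = 326 remain).
Feb has 29 days (326 − 29 = 297 remain).
Mar has 31 days (297 − 31 = 266 remain).
Apr has 30 days (266 − 30 = 236 remain).
May has 31 days (236 − 31 = 205 remain).
Jun has 30 days (205 − 30 = 175 remain).
Jul has 31 days (175 − 31 = 144 remain).
Aug has 31 days (144 − 31 = 113 remain).
Sep has 30 days (113 − 30 = 83 remain).
Oct has 31 days (83 − 31 = 52 remain).
Nov has 30 days (52 − 30 = 22 remain).
22 into Dec → Dec 22.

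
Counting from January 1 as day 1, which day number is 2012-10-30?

304

Days in months before October: 31 + 29 + 31 + 30 + 31 + 30 + 31 + 31 + 30 = 274.
Plus 30 days into October → day 304.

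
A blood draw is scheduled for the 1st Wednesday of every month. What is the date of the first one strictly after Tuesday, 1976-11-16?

November 1976 starts on a Monday, so its 1st Wednesday is 1976-11-03 (2 days in).
That is not after 1976-11-16, so look at December 1976.
December 1976 starts on a Wednesday, so its 1st Wednesday is 1976-12-01.

1976-12-01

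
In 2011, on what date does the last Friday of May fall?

The first Friday of May 2011 is May 6.
May 2011 has 31 days. Adding weeks: 6, 13, 20, 27 — the last one ≤ 31 is the 27th.

2011-05-27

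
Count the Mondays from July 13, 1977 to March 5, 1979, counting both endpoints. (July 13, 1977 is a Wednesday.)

86

July 13, 1977 is a Wednesday; the first Monday on or after it is July 18, 1977 (5 days later).
From July 18, 1977 to March 5, 1979: 166 + 365 + 64 = 595 days (rest of 1977, 1978, to March 5, 1979 in 1979).
595 ÷ 7 = 85 full weeks with remainder 0, so 85 more Mondays after the first → 86.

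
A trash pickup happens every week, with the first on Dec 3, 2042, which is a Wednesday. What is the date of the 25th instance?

May 20, 2043

The 25th occurrence is 24 intervals after the first: 24 × 7 = 168 days after Dec 3, 2042.
Dec has 31 days — 28 days to the end of Dec leaves 140.
Jan has 31 days (109 left).
Feb has 28 days (81 left).
Mar has 31 days (50 left).
Apr has 30 days (20 left).
20 days into May → May 20, 2043.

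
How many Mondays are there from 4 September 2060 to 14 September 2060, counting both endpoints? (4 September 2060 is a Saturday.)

4 September 2060 is a Saturday; the first Monday on or after it is 6 September 2060 (2 days later).
From 6 September 2060 to 14 September 2060 is 14 − 6 = 8 days.
8 ÷ 7 = 1 full weeks with remainder 1, so 1 more Mondays after the first → 2.

2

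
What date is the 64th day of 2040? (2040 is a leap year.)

Mar 4, 2040

Jan has 31 days (64 − 31 = 33 remain).
Feb has 29 days (33 − 29 = 4 remain).
4 into Mar → Mar 4.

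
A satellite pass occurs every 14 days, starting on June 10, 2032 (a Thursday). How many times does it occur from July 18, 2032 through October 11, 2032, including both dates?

6

Occurrences land 14·i days after June 10, 2032 for i = 0, 1, 2, …
July 18, 2032 is 38 days after the start; 38 ÷ 14 = 2 remainder 10; since the remainder is 10, round up to i = 3. First occurrence in the window: #4 on July 22, 2032 (3×14 = 42 days in).
October 11, 2032 is 123 days after the start; 123 ÷ 14 = 8 remainder 11. Last occurrence in the window: #9 on September 30, 2032.
Occurrences #4 through #9: 6 in total.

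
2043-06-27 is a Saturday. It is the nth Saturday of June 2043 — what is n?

4th

Day 27 falls in week ⌈27/7⌉ of the month.
Days 1–7 hold the 1st Saturday, 8–14 the 2nd, 15–21 the 3rd, 22–28 the 4th, 29–31 the 5th.
27 is in the range for the 4th.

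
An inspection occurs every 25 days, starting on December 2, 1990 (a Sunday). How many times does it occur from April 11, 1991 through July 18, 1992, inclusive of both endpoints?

Occurrences land 25·i days after December 2, 1990 for i = 0, 1, 2, …
April 11, 1991 is 130 days after the start; 130 ÷ 25 = 5 remainder 5; since the remainder is 5, round up to i = 6. First occurrence in the window: #7 on May 1, 1991 (6×25 = 150 days in).
July 18, 1992 is 594 days after the start; 594 ÷ 25 = 23 remainder 19. Last occurrence in the window: #24 on June 29, 1992.
Occurrences #7 through #24: 18 in total.

18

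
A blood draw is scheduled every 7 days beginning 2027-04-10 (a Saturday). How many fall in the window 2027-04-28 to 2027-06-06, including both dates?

6

Occurrences land 7·i days after 2027-04-10 for i = 0, 1, 2, …
2027-04-28 is 18 days after the start; 18 ÷ 7 = 2 remainder 4; since the remainder is 4, round up to i = 3. First occurrence in the window: #4 on 2027-05-01 (3×7 = 21 days in).
2027-06-06 is 57 days after the start; 57 ÷ 7 = 8 remainder 1. Last occurrence in the window: #9 on 2027-06-05.
Occurrences #4 through #9: 6 in total.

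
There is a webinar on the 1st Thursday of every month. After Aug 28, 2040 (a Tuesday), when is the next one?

Aug 2040 starts on a Wednesday, so its 1st Thursday is Aug 2, 2040 (1 day in).
That is not after Aug 28, 2040, so look at Sep 2040.
Sep 2040 starts on a Saturday, so its 1st Thursday is Sep 6, 2040 (5 days in).

Sep 6, 2040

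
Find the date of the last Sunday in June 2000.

June 2000 begins on a Thursday, so the first Sunday is June 4 (3 days later).
June 2000 has 30 days. Adding weeks: 4, 11, 18, 25 — the last one ≤ 30 is the 25th.

2000-06-25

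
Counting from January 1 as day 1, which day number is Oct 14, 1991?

Days in months before Oct: 31 + 28 + 31 + 30 + 31 + 30 + 31 + 31 + 30 = 273.
Plus 14 days into Oct → day 287.

287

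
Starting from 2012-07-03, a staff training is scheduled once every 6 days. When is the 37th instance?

2013-02-04

The 37th occurrence is 36 intervals after the first: 36 × 6 = 216 days after 2012-07-03.
July has 31 days — 28 days to the end of July leaves 188.
August has 31 days (157 left).
September has 30 days (127 left).
October has 31 days (96 left).
November has 30 days (66 left).
December has 31 days (35 left).
January has 31 days (4 left).
4 days into February → 2013-02-04.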